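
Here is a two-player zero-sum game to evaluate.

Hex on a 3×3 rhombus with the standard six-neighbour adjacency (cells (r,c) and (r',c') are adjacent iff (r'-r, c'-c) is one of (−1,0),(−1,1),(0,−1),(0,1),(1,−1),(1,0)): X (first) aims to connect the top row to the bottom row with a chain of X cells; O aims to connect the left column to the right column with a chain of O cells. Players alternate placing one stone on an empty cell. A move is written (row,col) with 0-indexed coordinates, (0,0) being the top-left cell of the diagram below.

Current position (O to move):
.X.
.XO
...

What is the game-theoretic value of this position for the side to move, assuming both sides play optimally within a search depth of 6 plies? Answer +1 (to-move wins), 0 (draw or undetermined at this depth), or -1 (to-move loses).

[.X./.XO/...] O move#1: (0,0):-1/OX./.XO/...*, (0,2):-1/.XO/.XO/..., (1,0):-1/.X./OXO/..., (2,0):-1/.X./.XO/O.., (2,1):-1/.X./.XO/.O., (2,2):-1/.X./.XO/..O
[OX./.XO/...] X move#2: (0,2):+1/OXX/.XO/...*, (1,0):+1/OX./XXO/..., (2,0):+1/OX./.XO/X.., (2,1):+1/OX./.XO/.X., (2,2):+1/OX./.XO/..X
[OXX/.XO/...] O move#3: (1,0):-1/OXX/OXO/...*, (2,0):-1/OXX/.XO/O.., (2,1):-1/OXX/.XO/.O., (2,2):-1/OXX/.XO/..O
[OXX/OXO/...] X move#4: (2,0):+1/OXX/OXO/X..*, (2,1):+1/OXX/OXO/.X., (2,2):+1/OXX/OXO/..X
[OXX/OXO/X..] end (terminal -1, O#5); searched .X./.XO/... to 6

value(.X./.XO/..., O) = -1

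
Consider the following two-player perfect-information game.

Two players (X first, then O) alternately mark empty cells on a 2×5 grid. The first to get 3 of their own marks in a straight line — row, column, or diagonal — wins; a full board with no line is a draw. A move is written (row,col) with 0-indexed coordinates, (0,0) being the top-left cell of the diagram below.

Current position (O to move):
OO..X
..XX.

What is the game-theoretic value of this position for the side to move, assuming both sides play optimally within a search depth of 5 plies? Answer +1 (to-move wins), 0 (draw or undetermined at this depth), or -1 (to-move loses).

[OO..X/..XX.] O move#1: (0,2):+1/OOO.X/..XX.*, (0,3):-1/OO.OX/..XX., (1,0):-1/OO..X/O.XX., (1,1):-1/OO..X/.OXX., (1,4):-1/OO..X/..XXO
[OOO.X/..XX.] end (terminal -1, X#2); searched OO..X/..XX. to 5

value(OO..X/..XX., O) = +1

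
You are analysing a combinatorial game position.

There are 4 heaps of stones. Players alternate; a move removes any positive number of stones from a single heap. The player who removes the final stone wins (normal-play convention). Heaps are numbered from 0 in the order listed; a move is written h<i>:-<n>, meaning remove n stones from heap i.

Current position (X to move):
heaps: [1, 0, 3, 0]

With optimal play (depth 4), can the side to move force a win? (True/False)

[(1,0,3,0)] X move#1: h0:-1:-1/(0,0,3,0), h2:-1:-1/(1,0,2,0), h2:-2:+1/(1,0,1,0)*, h2:-3:-1/(1,0,0,0)
[(1,0,1,0)] O move#2: h0:-1:-1/(0,0,1,0)*, h2:-1:-1/(1,0,0,0)
[(0,0,1,0)] X move#3: h2:-1:+1/(0,0,0,0)*
[(0,0,0,0)] end (terminal -1, O#4); searched (1,0,3,0) to 4

X winning at [(1,0,3,0)]: True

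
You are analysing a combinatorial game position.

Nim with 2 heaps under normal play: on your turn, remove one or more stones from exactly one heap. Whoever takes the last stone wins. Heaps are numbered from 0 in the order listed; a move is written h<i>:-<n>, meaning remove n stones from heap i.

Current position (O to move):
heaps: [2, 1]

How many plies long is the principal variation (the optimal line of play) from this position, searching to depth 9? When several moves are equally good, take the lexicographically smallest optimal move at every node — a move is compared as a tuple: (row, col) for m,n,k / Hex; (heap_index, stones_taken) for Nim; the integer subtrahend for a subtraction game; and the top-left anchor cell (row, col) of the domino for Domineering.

[(2,1)] O move#1: h0:-1:+1/(1,1)*, h0:-2:-1/(0,1), h1:-1:-1/(2,0)
[(1,1)] X move#2: h0:-1:-1/(0,1)*, h1:-1:-1/(1,0)
[(0,1)] O move#3: h1:-1:+1/(0,0)*
[(0,0)] end (terminal -1, X#4); searched (2,1) to 9

PV length from [(2,1)]: 3 plies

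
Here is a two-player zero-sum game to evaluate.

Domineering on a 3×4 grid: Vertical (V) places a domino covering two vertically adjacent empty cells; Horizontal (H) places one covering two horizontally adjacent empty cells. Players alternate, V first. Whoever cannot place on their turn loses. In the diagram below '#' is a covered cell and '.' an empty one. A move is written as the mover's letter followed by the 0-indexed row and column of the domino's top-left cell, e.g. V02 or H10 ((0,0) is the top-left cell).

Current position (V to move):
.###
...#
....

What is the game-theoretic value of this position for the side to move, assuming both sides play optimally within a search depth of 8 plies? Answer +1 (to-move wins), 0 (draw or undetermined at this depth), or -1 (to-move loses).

ply 1, V at .###/...#/.... | V00=-1→####/#..#/....; V10=-1→.###/#..#/#...; V11=+1→.###/.#.#/.#..*; V12=-1→.###/..##/..#.
ply 2, H at .###/.#.#/.#.. | H22=-1→.###/.#.#/.###*
ply 3, V at .###/.#.#/.### | V00=+1→####/##.#/.###*; V10=+1→.###/##.#/####
ply 4: ####/##.#/.### is terminal -1 (H); from .###/...#/.... depth 8

value(.###/...#/...., V) = +1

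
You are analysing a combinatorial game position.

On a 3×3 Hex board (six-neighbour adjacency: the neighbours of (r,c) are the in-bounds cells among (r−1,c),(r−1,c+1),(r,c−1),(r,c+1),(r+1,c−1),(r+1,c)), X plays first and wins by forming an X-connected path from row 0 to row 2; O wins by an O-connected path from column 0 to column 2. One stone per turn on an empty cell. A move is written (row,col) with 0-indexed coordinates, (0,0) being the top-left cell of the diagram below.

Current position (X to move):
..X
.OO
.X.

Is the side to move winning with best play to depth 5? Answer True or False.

X winning at [..X/.OO/.X.]: False

[..X/.OO/.X.] X move#1: (0,0):-1/X.X/.OO/.X.*, (0,1):-1/.XX/.OO/.X., (1,0):-1/..X/XOO/.X., (2,0):-1/..X/.OO/XX., (2,2):-1/..X/.OO/.XX
[X.X/.OO/.X.] O move#2: (0,1):+1/XOX/.OO/.X.*, (1,0):+1/X.X/OOO/.X., (2,0):+1/X.X/.OO/OX., (2,2):+1/X.X/.OO/.XO
[XOX/.OO/.X.] X move#3: (1,0):-1/XOX/XOO/.X.*, (2,0):-1/XOX/.OO/XX., (2,2):-1/XOX/.OO/.XX
[XOX/XOO/.X.] O move#4: (2,0):+1/XOX/XOO/OX.*, (2,2):-1/XOX/XOO/.XO
[XOX/XOO/OX.] end (terminal -1, X#5); searched ..X/.OO/.X. to 5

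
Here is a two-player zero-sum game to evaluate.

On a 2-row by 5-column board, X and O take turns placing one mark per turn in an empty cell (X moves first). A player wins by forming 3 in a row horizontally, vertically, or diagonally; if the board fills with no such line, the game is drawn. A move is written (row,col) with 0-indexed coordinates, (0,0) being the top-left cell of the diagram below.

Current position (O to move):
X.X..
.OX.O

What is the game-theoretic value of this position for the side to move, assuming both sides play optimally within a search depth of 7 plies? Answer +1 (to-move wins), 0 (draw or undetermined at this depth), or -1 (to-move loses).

value(X.X../.OX.O, O) = 0

ply 1, O at X.X../.OX.O | (0,1)=+0→XOX../.OX.O*; (0,3)=-1→X.XO./.OX.O; (0,4)=-1→X.X.O/.OX.O; (1,0)=-1→X.X../OOX.O; (1,3)=-1→X.X../.OXOO
ply 2, X at XOX../.OX.O | (0,3)=+0→XOXX./.OX.O*; (0,4)=+0→XOX.X/.OX.O; (1,0)=+0→XOX../XOX.O; (1,3)=+0→XOX../.OXXO
ply 3, O at XOXX./.OX.O | (0,4)=+0→XOXXO/.OX.O*; (1,0)=-1→XOXX./OOX.O; (1,3)=-1→XOXX./.OXOO
ply 4, X at XOXXO/.OX.O | (1,0)=+0→XOXXO/XOX.O*; (1,3)=+0→XOXXO/.OXXO
ply 5, O at XOXXO/XOX.O | (1,3)=+0→XOXXO/XOXOO*
ply 6: XOXXO/XOXOO is terminal +0 (X); from X.X../.OX.O depth 7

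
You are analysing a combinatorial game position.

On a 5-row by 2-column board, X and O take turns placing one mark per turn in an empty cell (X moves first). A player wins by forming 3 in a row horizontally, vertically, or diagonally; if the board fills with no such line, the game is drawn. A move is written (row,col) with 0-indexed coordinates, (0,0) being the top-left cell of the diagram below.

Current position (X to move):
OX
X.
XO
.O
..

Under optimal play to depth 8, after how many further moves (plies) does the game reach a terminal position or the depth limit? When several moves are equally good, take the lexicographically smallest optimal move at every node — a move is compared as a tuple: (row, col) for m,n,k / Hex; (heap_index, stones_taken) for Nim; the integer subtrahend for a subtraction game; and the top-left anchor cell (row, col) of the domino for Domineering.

ply 1, X at OX/X./XO/.O/.. | (1,1)=-1→OX/XX/XO/.O/..; (3,0)=+1→OX/X./XO/XO/..*; (4,0)=-1→OX/X./XO/.O/X.; (4,1)=-1→OX/X./XO/.O/.X
ply 2: OX/X./XO/XO/.. is terminal -1 (O); from OX/X./XO/.O/.. depth 8

PV length from [OX/X./XO/.O/..]: 1 ply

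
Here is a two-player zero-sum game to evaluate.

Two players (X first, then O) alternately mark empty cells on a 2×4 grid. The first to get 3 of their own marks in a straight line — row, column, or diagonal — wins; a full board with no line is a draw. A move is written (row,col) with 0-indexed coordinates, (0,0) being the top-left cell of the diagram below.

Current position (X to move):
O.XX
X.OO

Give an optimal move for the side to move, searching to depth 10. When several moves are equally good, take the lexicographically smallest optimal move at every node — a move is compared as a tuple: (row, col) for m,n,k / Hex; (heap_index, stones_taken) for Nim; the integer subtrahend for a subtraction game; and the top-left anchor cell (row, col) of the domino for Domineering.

X's best at [O.XX/X.OO]: (0,1)

ply 1, X at O.XX/X.OO | (0,1)=+1→OXXX/X.OO*; (1,1)=+0→O.XX/XXOO
ply 2: OXXX/X.OO is terminal -1 (O); from O.XX/X.OO depth 10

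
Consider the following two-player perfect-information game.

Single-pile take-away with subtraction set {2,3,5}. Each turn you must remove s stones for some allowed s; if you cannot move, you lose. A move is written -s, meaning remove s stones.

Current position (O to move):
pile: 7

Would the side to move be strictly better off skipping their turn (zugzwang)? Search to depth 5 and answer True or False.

zugzwang(7, O) = True

p1 O@[7]: -2[5]-1* -3[4]-1 -5[2]-1
p2 X@[5]: -2[3]-1 -3[2]-1 -5[0]+1*
p3 O@[0] terminal -1; root [7] d5
pass branch (X moves first from the same position):
  | p1 X@[7]: -2[5]-1* -3[4]-1 -5[2]-1
  | p2 O@[5]: -2[3]-1 -3[2]-1 -5[0]+1*
  | p3 X@[0] terminal -1; root [7] d5
O moving scores -1; O passing scores +1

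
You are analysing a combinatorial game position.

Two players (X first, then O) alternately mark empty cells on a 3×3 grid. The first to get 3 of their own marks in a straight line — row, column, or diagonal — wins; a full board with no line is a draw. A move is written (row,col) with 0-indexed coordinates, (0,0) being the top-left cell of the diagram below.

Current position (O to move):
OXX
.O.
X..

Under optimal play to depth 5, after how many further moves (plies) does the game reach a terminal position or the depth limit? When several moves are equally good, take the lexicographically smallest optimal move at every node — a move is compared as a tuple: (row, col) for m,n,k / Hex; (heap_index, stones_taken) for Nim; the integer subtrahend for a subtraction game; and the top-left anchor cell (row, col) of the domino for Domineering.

PV length from [OXX/.O./X..]: 3 plies

[OXX/.O./X..] O move#1: (1,0):+1/OXX/OO./X..*, (1,2):+1/OXX/.OO/X.., (2,1):+0/OXX/.O./XO., (2,2):+1/OXX/.O./X.O
[OXX/OO./X..] X move#2: (1,2):-1/OXX/OOX/X..*, (2,1):-1/OXX/OO./XX., (2,2):-1/OXX/OO./X.X
[OXX/OOX/X..] O move#3: (2,1):-1/OXX/OOX/XO., (2,2):+1/OXX/OOX/X.O*
[OXX/OOX/X.O] end (terminal -1, X#4); searched OXX/.O./X.. to 5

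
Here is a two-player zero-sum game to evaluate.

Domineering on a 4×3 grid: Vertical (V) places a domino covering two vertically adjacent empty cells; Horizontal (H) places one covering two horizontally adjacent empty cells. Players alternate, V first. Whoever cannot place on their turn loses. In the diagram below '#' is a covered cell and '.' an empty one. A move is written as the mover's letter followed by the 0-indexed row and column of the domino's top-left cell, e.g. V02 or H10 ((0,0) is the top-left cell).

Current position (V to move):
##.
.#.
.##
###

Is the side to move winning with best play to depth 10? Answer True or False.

ply 1, V at ##./.#./.##/### | V02=+1→###/.##/.##/###*; V10=+1→##./##./###/###
ply 2: ###/.##/.##/### is terminal -1 (H); from ##./.#./.##/### depth 10

V winning at [##./.#./.##/###]: True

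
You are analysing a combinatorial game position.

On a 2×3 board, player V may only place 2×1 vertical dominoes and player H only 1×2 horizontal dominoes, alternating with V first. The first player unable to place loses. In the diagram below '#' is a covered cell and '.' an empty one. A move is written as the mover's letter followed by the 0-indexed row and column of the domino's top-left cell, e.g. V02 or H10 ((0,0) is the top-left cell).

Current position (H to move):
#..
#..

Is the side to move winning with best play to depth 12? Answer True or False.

p1 H@[#../#..]: H01[###/#..]+1* H11[#../###]+1
p2 V@[###/#..] terminal -1; root [#../#..] d12

H winning at [#../#..]: True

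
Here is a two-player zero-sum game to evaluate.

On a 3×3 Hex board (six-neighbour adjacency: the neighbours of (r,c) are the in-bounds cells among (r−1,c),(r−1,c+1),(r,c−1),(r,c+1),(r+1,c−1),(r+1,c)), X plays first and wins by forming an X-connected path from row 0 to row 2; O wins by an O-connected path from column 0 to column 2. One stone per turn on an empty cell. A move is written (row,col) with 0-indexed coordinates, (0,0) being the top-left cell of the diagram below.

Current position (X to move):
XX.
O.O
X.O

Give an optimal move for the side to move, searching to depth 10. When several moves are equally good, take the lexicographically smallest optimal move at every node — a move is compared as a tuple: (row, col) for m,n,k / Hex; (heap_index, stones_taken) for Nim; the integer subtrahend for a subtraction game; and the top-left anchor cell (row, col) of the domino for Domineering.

p1 X@[XX./O.O/X.O]: (0,2)[XXX/O.O/X.O]-1 (1,1)[XX./OXO/X.O]+1* (2,1)[XX./O.O/XXO]-1
p2 O@[XX./OXO/X.O] terminal -1; root [XX./O.O/X.O] d10

X's best at [XX./O.O/X.O]: (1,1)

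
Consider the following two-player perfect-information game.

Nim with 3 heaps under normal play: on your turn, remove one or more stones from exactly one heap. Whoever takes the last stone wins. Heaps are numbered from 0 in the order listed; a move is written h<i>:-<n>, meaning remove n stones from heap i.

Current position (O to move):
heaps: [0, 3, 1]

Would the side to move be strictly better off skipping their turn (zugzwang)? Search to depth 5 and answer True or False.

[(0,3,1)] O move#1: h1:-1:-1/(0,2,1), h1:-2:+1/(0,1,1)*, h1:-3:-1/(0,0,1), h2:-1:-1/(0,3,0)
[(0,1,1)] X move#2: h1:-1:-1/(0,0,1)*, h2:-1:-1/(0,1,0)
[(0,0,1)] O move#3: h2:-1:+1/(0,0,0)*
[(0,0,0)] end (terminal -1, X#4); searched (0,3,1) to 5
suppose O passes — search the same position with X to move:
pass> [(0,3,1)] X move#1: h1:-1:-1/(0,2,1), h1:-2:+1/(0,1,1)*, h1:-3:-1/(0,0,1), h2:-1:-1/(0,3,0)
pass> [(0,1,1)] O move#2: h1:-1:-1/(0,0,1)*, h2:-1:-1/(0,1,0)
pass> [(0,0,1)] X move#3: h2:-1:+1/(0,0,0)*
pass> [(0,0,0)] end (terminal -1, O#4); searched (0,3,1) to 5
for O: play +1, pass -1

zugzwang((0,3,1), O) = False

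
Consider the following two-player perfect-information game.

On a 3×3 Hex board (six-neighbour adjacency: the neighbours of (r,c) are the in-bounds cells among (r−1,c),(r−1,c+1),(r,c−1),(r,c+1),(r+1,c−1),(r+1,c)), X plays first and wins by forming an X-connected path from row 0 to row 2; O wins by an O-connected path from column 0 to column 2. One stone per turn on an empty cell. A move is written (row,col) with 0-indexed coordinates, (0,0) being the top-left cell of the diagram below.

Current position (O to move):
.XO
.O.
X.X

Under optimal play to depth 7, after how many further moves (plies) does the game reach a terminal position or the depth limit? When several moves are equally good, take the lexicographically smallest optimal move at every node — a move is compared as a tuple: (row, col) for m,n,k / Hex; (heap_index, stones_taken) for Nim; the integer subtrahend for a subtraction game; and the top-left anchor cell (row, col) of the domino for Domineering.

PV length from [.XO/.O./X.X]: 1 ply

[.XO/.O./X.X] O move#1: (0,0):-1/OXO/.O./X.X, (1,0):+1/.XO/OO./X.X*, (1,2):-1/.XO/.OO/X.X, (2,1):-1/.XO/.O./XOX
[.XO/OO./X.X] end (terminal -1, X#2); searched .XO/.O./X.X to 7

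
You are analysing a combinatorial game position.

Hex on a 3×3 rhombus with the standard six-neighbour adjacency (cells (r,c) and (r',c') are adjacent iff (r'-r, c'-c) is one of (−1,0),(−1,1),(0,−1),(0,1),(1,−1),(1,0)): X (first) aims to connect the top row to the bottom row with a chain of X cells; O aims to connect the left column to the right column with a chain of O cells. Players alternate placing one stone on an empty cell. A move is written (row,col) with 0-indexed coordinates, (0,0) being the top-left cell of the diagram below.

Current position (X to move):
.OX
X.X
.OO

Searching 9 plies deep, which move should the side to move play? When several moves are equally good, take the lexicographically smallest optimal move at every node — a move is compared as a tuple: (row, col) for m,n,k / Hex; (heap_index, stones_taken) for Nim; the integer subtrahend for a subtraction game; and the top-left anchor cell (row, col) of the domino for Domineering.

p1 X@[.OX/X.X/.OO]: (0,0)[XOX/X.X/.OO]-1 (1,1)[.OX/XXX/.OO]-1 (2,0)[.OX/X.X/XOO]+1*
p2 O@[.OX/X.X/XOO]: (0,0)[OOX/X.X/XOO]-1* (1,1)[.OX/XOX/XOO]-1
p3 X@[OOX/X.X/XOO]: (1,1)[OOX/XXX/XOO]+1*
p4 O@[OOX/XXX/XOO] terminal -1; root [.OX/X.X/.OO] d9

X's best at [.OX/X.X/.OO]: (2,0)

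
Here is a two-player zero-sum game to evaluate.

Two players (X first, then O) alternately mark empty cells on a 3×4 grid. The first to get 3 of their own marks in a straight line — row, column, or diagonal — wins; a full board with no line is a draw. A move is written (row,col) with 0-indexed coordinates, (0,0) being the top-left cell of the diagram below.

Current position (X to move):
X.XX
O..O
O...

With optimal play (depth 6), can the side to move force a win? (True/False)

ply 1, X at X.XX/O..O/O... | (0,1)=+1→XXXX/O..O/O...*; (1,1)=+1→X.XX/OX.O/O...; (1,2)=+1→X.XX/O.XO/O...; (2,1)=+1→X.XX/O..O/OX..; (2,2)=+1→X.XX/O..O/O.X.; (2,3)=+1→X.XX/O..O/O..X
ply 2: XXXX/O..O/O... is terminal -1 (O); from X.XX/O..O/O... depth 6

X winning at [X.XX/O..O/O...]: True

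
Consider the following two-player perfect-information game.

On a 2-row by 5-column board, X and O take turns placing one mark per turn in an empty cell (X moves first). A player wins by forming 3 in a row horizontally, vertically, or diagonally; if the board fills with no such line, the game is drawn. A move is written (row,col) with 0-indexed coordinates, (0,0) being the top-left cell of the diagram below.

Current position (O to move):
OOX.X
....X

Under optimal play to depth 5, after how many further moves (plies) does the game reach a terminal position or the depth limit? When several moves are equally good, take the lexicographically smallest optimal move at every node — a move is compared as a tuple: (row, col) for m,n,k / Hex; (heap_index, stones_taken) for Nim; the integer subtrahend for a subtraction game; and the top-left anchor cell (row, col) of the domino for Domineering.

[OOX.X/....X] O move#1: (0,3):+0/OOXOX/....X*, (1,0):-1/OOX.X/O...X, (1,1):-1/OOX.X/.O..X, (1,2):-1/OOX.X/..O.X, (1,3):-1/OOX.X/...OX
[OOXOX/....X] X move#2: (1,0):+0/OOXOX/X...X*, (1,1):+0/OOXOX/.X..X, (1,2):+0/OOXOX/..X.X, (1,3):+0/OOXOX/...XX
[OOXOX/X...X] O move#3: (1,1):+0/OOXOX/XO..X*, (1,2):+0/OOXOX/X.O.X, (1,3):+0/OOXOX/X..OX
[OOXOX/XO..X] X move#4: (1,2):+0/OOXOX/XOX.X*, (1,3):+0/OOXOX/XO.XX
[OOXOX/XOX.X] O move#5: (1,3):+0/OOXOX/XOXOX*
[OOXOX/XOXOX] end (terminal +0, X#6); searched OOX.X/....X to 5

PV length from [OOX.X/....X]: 5 plies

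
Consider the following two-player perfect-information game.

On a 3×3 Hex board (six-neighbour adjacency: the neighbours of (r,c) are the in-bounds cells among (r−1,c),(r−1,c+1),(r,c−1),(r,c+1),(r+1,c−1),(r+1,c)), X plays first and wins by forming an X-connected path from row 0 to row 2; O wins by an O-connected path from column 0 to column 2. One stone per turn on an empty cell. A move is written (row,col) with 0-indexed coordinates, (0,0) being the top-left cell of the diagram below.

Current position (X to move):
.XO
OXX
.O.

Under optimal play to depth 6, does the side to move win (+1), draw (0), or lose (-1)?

value(.XO/OXX/.O., X) = +1

[.XO/OXX/.O.] X move#1: (0,0):+1/XXO/OXX/.O.*, (2,0):+1/.XO/OXX/XO., (2,2):+1/.XO/OXX/.OX
[XXO/OXX/.O.] O move#2: (2,0):-1/XXO/OXX/OO.*, (2,2):-1/XXO/OXX/.OO
[XXO/OXX/OO.] X move#3: (2,2):+1/XXO/OXX/OOX*
[XXO/OXX/OOX] end (terminal -1, O#4); searched .XO/OXX/.O. to 6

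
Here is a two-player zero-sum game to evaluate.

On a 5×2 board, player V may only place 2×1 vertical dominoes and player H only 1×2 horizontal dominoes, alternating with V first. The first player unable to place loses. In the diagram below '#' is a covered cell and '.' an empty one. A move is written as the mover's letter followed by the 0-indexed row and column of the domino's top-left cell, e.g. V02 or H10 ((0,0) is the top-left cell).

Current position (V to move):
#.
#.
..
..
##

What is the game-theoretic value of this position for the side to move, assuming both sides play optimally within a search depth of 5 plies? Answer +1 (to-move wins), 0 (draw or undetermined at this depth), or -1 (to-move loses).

value(#./#./../../##, V) = +1

ply 1, V at #./#./../../## | V01=-1→##/##/../../##; V11=-1→#./##/.#/../##; V20=+1→#./#./#./#./##*; V21=+1→#./#./.#/.#/##
ply 2: #./#./#./#./## is terminal -1 (H); from #./#./../../## depth 5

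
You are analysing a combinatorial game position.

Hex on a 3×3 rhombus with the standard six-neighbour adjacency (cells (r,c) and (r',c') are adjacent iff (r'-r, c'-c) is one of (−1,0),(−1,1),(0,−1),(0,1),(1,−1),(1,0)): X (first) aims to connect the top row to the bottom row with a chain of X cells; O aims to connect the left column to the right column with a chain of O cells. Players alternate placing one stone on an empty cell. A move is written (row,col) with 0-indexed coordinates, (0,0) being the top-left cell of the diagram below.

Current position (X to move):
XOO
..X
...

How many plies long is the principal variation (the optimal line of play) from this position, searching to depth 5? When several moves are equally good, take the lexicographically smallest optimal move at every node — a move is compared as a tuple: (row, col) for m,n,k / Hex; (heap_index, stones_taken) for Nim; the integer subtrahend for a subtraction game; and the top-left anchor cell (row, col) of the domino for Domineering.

PV length from [XOO/..X/...]: 3 plies

p1 X@[XOO/..X/...]: (1,0)[XOO/X.X/...]+1* (1,1)[XOO/.XX/...]-1 (2,0)[XOO/..X/X..]-1 (2,1)[XOO/..X/.X.]-1 (2,2)[XOO/..X/..X]-1
p2 O@[XOO/X.X/...]: (1,1)[XOO/XOX/...]-1* (2,0)[XOO/X.X/O..]-1 (2,1)[XOO/X.X/.O.]-1 (2,2)[XOO/X.X/..O]-1
p3 X@[XOO/XOX/...]: (2,0)[XOO/XOX/X..]+1* (2,1)[XOO/XOX/.X.]-1 (2,2)[XOO/XOX/..X]-1
p4 O@[XOO/XOX/X..] terminal -1; root [XOO/..X/...] d5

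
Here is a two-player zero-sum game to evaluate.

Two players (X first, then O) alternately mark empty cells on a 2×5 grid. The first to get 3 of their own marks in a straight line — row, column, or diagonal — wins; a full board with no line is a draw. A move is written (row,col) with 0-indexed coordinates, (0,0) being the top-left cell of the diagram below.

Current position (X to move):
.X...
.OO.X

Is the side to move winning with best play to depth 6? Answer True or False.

ply 1, X at .X.../.OO.X | (0,0)=-1→XX.../.OO.X*; (0,2)=-1→.XX../.OO.X; (0,3)=-1→.X.X./.OO.X; (0,4)=-1→.X..X/.OO.X; (1,0)=-1→.X.../XOO.X; (1,3)=-1→.X.../.OOXX
ply 2, O at XX.../.OO.X | (0,2)=+1→XXO../.OO.X*; (0,3)=-1→XX.O./.OO.X; (0,4)=-1→XX..O/.OO.X; (1,0)=+1→XX.../OOO.X; (1,3)=+1→XX.../.OOOX
ply 3, X at XXO../.OO.X | (0,3)=-1→XXOX./.OO.X*; (0,4)=-1→XXO.X/.OO.X; (1,0)=-1→XXO../XOO.X; (1,3)=-1→XXO../.OOXX
ply 4, O at XXOX./.OO.X | (0,4)=+1→XXOXO/.OO.X*; (1,0)=+1→XXOX./OOO.X; (1,3)=+1→XXOX./.OOOX
ply 5, X at XXOXO/.OO.X | (1,0)=-1→XXOXO/XOO.X*; (1,3)=-1→XXOXO/.OOXX
ply 6, O at XXOXO/XOO.X | (1,3)=+1→XXOXO/XOOOX*
ply 7: XXOXO/XOOOX is terminal -1 (X); from .X.../.OO.X depth 6

X winning at [.X.../.OO.X]: False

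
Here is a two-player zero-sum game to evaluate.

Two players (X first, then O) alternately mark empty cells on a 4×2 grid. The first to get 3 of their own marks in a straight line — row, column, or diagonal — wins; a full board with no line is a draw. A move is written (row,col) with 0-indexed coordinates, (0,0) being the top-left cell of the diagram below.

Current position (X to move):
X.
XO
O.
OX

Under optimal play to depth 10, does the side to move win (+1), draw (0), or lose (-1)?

value(X./XO/O./OX, X) = 0

[X./XO/O./OX] X move#1: (0,1):+0/XX/XO/O./OX*, (2,1):+0/X./XO/OX/OX
[XX/XO/O./OX] O move#2: (2,1):+0/XX/XO/OO/OX*
[XX/XO/OO/OX] end (terminal +0, X#3); searched X./XO/O./OX to 10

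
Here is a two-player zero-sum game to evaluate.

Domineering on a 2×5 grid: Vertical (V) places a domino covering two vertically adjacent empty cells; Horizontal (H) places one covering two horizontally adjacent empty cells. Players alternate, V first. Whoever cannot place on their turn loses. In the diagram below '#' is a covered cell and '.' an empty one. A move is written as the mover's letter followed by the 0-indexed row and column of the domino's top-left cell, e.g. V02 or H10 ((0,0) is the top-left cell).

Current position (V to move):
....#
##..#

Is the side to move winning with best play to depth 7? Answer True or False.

[....#/##..#] V move#1: V02:+1/..#.#/###.#*, V03:-1/...##/##.##
[..#.#/###.#] H move#2: H00:-1/###.#/###.#*
[###.#/###.#] V move#3: V03:+1/#####/#####*
[#####/#####] end (terminal -1, H#4); searched ....#/##..# to 7

V winning at [....#/##..#]: True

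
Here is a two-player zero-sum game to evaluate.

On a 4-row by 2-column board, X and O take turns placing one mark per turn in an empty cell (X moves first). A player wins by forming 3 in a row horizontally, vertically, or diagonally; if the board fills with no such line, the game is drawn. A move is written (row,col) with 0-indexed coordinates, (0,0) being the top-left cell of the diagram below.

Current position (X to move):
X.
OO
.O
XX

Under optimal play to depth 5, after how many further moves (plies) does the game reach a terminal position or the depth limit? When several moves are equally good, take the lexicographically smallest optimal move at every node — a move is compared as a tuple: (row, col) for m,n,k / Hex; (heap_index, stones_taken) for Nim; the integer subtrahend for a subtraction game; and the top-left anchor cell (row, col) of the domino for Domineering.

p1 X@[X./OO/.O/XX]: (0,1)[XX/OO/.O/XX]+0* (2,0)[X./OO/XO/XX]-1
p2 O@[XX/OO/.O/XX]: (2,0)[XX/OO/OO/XX]+0*
p3 X@[XX/OO/OO/XX] terminal +0; root [X./OO/.O/XX] d5

PV length from [X./OO/.O/XX]: 2 plies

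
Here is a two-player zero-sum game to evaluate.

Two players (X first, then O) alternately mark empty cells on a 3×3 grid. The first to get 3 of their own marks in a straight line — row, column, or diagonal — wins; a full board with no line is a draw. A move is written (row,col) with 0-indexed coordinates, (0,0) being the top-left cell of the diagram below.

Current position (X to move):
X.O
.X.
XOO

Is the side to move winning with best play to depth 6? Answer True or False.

ply 1, X at X.O/.X./XOO | (0,1)=-1→XXO/.X./XOO; (1,0)=+1→X.O/XX./XOO*; (1,2)=+0→X.O/.XX/XOO
ply 2: X.O/XX./XOO is terminal -1 (O); from X.O/.X./XOO depth 6

X winning at [X.O/.X./XOO]: True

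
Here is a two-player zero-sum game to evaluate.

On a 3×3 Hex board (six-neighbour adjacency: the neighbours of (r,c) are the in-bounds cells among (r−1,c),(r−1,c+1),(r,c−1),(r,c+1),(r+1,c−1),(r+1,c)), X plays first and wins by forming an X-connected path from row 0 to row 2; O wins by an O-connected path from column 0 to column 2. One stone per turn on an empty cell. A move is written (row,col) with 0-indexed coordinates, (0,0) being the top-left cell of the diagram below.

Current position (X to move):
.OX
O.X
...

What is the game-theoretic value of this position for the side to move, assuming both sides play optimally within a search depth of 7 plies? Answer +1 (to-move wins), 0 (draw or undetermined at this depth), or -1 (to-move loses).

p1 X@[.OX/O.X/...]: (0,0)[XOX/O.X/...]+1* (1,1)[.OX/OXX/...]+1 (2,0)[.OX/O.X/X..]+1 (2,1)[.OX/O.X/.X.]+1 (2,2)[.OX/O.X/..X]+1
p2 O@[XOX/O.X/...]: (1,1)[XOX/OOX/...]-1* (2,0)[XOX/O.X/O..]-1 (2,1)[XOX/O.X/.O.]-1 (2,2)[XOX/O.X/..O]-1
p3 X@[XOX/OOX/...]: (2,0)[XOX/OOX/X..]+1* (2,1)[XOX/OOX/.X.]+1 (2,2)[XOX/OOX/..X]+1
p4 O@[XOX/OOX/X..]: (2,1)[XOX/OOX/XO.]-1* (2,2)[XOX/OOX/X.O]-1
p5 X@[XOX/OOX/XO.]: (2,2)[XOX/OOX/XOX]+1*
p6 O@[XOX/OOX/XOX] terminal -1; root [.OX/O.X/...] d7

value(.OX/O.X/..., X) = +1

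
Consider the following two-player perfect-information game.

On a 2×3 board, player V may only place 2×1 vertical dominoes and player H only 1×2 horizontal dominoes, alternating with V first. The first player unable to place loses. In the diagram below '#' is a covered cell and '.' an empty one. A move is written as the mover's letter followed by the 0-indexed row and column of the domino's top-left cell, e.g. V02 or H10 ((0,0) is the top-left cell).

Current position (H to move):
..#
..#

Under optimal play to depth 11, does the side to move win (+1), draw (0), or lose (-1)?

[..#/..#] H move#1: H00:+1/###/..#*, H10:+1/..#/###
[###/..#] end (terminal -1, V#2); searched ..#/..# to 11

value(..#/..#, H) = +1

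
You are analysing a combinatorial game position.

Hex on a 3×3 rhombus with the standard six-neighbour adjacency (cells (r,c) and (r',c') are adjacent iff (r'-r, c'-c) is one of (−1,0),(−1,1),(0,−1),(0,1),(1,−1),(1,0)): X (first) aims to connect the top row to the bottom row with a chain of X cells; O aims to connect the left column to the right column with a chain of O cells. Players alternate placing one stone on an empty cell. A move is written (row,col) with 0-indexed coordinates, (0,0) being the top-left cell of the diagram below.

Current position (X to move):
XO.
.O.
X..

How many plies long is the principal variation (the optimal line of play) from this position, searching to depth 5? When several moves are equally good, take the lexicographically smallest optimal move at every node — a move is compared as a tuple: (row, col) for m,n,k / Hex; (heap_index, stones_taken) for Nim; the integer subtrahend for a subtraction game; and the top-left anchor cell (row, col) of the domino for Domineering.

PV length from [XO./.O./X..]: 5 plies

ply 1, X at XO./.O./X.. | (0,2)=+1→XOX/.O./X..*; (1,0)=+1→XO./XO./X..; (1,2)=+1→XO./.OX/X..; (2,1)=-1→XO./.O./XX.; (2,2)=-1→XO./.O./X.X
ply 2, O at XOX/.O./X.. | (1,0)=-1→XOX/OO./X..*; (1,2)=-1→XOX/.OO/X..; (2,1)=-1→XOX/.O./XO.; (2,2)=-1→XOX/.O./X.O
ply 3, X at XOX/OO./X.. | (1,2)=+1→XOX/OOX/X..*; (2,1)=-1→XOX/OO./XX.; (2,2)=-1→XOX/OO./X.X
ply 4, O at XOX/OOX/X.. | (2,1)=-1→XOX/OOX/XO.*; (2,2)=-1→XOX/OOX/X.O
ply 5, X at XOX/OOX/XO. | (2,2)=+1→XOX/OOX/XOX*
ply 6: XOX/OOX/XOX is terminal -1 (O); from XO./.O./X.. depth 5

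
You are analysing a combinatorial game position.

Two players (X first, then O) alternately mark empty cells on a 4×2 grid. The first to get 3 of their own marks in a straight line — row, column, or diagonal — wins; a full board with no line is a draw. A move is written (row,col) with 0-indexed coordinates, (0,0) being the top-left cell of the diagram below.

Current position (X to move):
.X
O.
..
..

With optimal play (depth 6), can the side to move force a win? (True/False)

X winning at [.X/O./../..]: False

[.X/O./../..] X move#1: (0,0):+0/XX/O./../..*, (1,1):+0/.X/OX/../.., (2,0):+0/.X/O./X./.., (2,1):+0/.X/O./.X/.., (3,0):+0/.X/O./../X., (3,1):-1/.X/O./../.X
[XX/O./../..] O move#2: (1,1):+0/XX/OO/../..*, (2,0):+0/XX/O./O./.., (2,1):+0/XX/O./.O/.., (3,0):+0/XX/O./../O., (3,1):+0/XX/O./../.O
[XX/OO/../..] X move#3: (2,0):+0/XX/OO/X./..*, (2,1):+0/XX/OO/.X/.., (3,0):+0/XX/OO/../X., (3,1):+0/XX/OO/../.X
[XX/OO/X./..] O move#4: (2,1):+0/XX/OO/XO/..*, (3,0):+0/XX/OO/X./O., (3,1):+0/XX/OO/X./.O
[XX/OO/XO/..] X move#5: (3,0):-1/XX/OO/XO/X., (3,1):+0/XX/OO/XO/.X*
[XX/OO/XO/.X] O move#6: (3,0):+0/XX/OO/XO/OX*
[XX/OO/XO/OX] end (terminal +0, X#7); searched .X/O./../.. to 6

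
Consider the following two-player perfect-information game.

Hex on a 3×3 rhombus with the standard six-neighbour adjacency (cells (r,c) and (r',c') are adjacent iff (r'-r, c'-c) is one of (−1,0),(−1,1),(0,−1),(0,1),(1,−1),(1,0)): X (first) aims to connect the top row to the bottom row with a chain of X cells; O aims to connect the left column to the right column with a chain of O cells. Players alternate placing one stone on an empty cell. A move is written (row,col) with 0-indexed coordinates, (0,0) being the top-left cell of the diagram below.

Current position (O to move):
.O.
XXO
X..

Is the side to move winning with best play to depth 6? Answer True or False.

O winning at [.O./XXO/X..]: False

[.O./XXO/X..] O move#1: (0,0):-1/OO./XXO/X..*, (0,2):-1/.OO/XXO/X.., (2,1):-1/.O./XXO/XO., (2,2):-1/.O./XXO/X.O
[OO./XXO/X..] X move#2: (0,2):+1/OOX/XXO/X..*, (2,1):-1/OO./XXO/XX., (2,2):-1/OO./XXO/X.X
[OOX/XXO/X..] end (terminal -1, O#3); searched .O./XXO/X.. to 6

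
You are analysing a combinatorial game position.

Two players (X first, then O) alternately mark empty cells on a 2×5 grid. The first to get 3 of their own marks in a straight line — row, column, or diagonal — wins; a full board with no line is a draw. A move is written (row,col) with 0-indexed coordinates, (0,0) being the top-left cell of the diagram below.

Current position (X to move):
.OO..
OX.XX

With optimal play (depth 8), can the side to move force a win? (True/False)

ply 1, X at .OO../OX.XX | (0,0)=-1→XOO../OX.XX; (0,3)=-1→.OOX./OX.XX; (0,4)=-1→.OO.X/OX.XX; (1,2)=+1→.OO../OXXXX*
ply 2: .OO../OXXXX is terminal -1 (O); from .OO../OX.XX depth 8

X winning at [.OO../OX.XX]: True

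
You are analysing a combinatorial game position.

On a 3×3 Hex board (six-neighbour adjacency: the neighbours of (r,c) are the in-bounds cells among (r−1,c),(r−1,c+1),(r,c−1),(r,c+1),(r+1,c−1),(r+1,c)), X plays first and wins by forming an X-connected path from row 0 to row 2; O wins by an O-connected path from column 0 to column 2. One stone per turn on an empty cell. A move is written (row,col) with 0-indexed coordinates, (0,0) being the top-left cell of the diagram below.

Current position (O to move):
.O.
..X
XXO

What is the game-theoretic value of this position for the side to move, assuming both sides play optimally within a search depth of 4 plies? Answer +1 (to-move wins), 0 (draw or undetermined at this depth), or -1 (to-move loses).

value(.O./..X/XXO, O) = +1

ply 1, O at .O./..X/XXO | (0,0)=-1→OO./..X/XXO; (0,2)=+1→.OO/..X/XXO*; (1,0)=-1→.O./O.X/XXO; (1,1)=-1→.O./.OX/XXO
ply 2, X at .OO/..X/XXO | (0,0)=-1→XOO/..X/XXO*; (1,0)=-1→.OO/X.X/XXO; (1,1)=-1→.OO/.XX/XXO
ply 3, O at XOO/..X/XXO | (1,0)=+1→XOO/O.X/XXO*; (1,1)=-1→XOO/.OX/XXO
ply 4: XOO/O.X/XXO is terminal -1 (X); from .O./..X/XXO depth 4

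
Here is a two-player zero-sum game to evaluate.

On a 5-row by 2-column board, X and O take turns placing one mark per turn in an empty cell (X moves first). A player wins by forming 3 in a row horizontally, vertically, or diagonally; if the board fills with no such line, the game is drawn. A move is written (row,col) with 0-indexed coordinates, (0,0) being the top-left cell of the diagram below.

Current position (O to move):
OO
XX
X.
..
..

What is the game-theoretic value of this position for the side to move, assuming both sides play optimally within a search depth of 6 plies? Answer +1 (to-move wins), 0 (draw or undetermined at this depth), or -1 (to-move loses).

[OO/XX/X./../..] O move#1: (2,1):-1/OO/XX/XO/../.., (3,0):+0/OO/XX/X./O./..*, (3,1):-1/OO/XX/X./.O/.., (4,0):-1/OO/XX/X./../O., (4,1):-1/OO/XX/X./../.O
[OO/XX/X./O./..] X move#2: (2,1):+0/OO/XX/XX/O./..*, (3,1):+0/OO/XX/X./OX/.., (4,0):+0/OO/XX/X./O./X., (4,1):+0/OO/XX/X./O./.X
[OO/XX/XX/O./..] O move#3: (3,1):+0/OO/XX/XX/OO/..*, (4,0):-1/OO/XX/XX/O./O., (4,1):-1/OO/XX/XX/O./.O
[OO/XX/XX/OO/..] X move#4: (4,0):+0/OO/XX/XX/OO/X.*, (4,1):+0/OO/XX/XX/OO/.X
[OO/XX/XX/OO/X.] O move#5: (4,1):+0/OO/XX/XX/OO/XO*
[OO/XX/XX/OO/XO] end (terminal +0, X#6); searched OO/XX/X./../.. to 6

value(OO/XX/X./../.., O) = 0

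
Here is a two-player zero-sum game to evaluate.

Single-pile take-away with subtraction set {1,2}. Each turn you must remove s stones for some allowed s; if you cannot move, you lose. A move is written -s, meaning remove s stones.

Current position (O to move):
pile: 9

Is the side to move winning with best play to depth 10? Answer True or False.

O winning at [9]: False

ply 1, O at 9 | -1=-1→8*; -2=-1→7
ply 2, X at 8 | -1=-1→7; -2=+1→6*
ply 3, O at 6 | -1=-1→5*; -2=-1→4
ply 4, X at 5 | -1=-1→4; -2=+1→3*
ply 5, O at 3 | -1=-1→2*; -2=-1→1
ply 6, X at 2 | -1=-1→1; -2=+1→0*
ply 7: 0 is terminal -1 (O); from 9 depth 10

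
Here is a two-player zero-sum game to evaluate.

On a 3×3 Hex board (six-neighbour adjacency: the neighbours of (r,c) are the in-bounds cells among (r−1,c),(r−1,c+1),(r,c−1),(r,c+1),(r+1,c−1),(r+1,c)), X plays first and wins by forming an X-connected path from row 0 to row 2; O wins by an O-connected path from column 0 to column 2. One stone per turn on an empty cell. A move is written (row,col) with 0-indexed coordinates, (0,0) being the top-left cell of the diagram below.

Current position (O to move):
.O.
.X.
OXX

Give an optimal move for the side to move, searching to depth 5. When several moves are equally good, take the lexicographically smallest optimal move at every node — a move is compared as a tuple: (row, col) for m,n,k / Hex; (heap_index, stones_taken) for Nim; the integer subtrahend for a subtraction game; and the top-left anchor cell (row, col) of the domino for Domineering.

O's best at [.O./.X./OXX]: (0,2)

ply 1, O at .O./.X./OXX | (0,0)=-1→OO./.X./OXX; (0,2)=+1→.OO/.X./OXX*; (1,0)=-1→.O./OX./OXX; (1,2)=-1→.O./.XO/OXX
ply 2, X at .OO/.X./OXX | (0,0)=-1→XOO/.X./OXX*; (1,0)=-1→.OO/XX./OXX; (1,2)=-1→.OO/.XX/OXX
ply 3, O at XOO/.X./OXX | (1,0)=+1→XOO/OX./OXX*; (1,2)=-1→XOO/.XO/OXX
ply 4: XOO/OX./OXX is terminal -1 (X); from .O./.X./OXX depth 5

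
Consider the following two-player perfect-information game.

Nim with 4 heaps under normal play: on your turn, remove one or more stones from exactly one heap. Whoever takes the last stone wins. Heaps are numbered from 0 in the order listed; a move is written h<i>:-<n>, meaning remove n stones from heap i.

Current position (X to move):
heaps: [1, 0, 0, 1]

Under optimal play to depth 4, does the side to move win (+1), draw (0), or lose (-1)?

value((1,0,0,1), X) = -1

[(1,0,0,1)] X move#1: h0:-1:-1/(0,0,0,1)*, h3:-1:-1/(1,0,0,0)
[(0,0,0,1)] O move#2: h3:-1:+1/(0,0,0,0)*
[(0,0,0,0)] end (terminal -1, X#3); searched (1,0,0,1) to 4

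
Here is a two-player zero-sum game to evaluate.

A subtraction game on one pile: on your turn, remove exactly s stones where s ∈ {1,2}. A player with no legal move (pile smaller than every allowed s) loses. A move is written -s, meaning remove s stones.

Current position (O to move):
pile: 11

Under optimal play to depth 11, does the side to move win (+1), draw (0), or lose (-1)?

p1 O@[11]: -1[10]-1 -2[9]+1*
p2 X@[9]: -1[8]-1* -2[7]-1
p3 O@[8]: -1[7]-1 -2[6]+1*
p4 X@[6]: -1[5]-1* -2[4]-1
p5 O@[5]: -1[4]-1 -2[3]+1*
p6 X@[3]: -1[2]-1* -2[1]-1
p7 O@[2]: -1[1]-1 -2[0]+1*
p8 X@[0] terminal -1; root [11] d11

value(11, O) = +1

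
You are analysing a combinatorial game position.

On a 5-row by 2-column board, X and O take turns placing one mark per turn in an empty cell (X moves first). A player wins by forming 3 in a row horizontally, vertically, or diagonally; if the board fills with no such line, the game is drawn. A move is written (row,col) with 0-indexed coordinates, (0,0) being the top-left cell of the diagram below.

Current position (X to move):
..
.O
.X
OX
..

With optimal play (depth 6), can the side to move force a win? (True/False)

X winning at [../.O/.X/OX/..]: True

ply 1, X at ../.O/.X/OX/.. | (0,0)=+0→X./.O/.X/OX/..; (0,1)=+0→.X/.O/.X/OX/..; (1,0)=+0→../XO/.X/OX/..; (2,0)=+0→../.O/XX/OX/..; (4,0)=+0→../.O/.X/OX/X.; (4,1)=+1→../.O/.X/OX/.X*
ply 2: ../.O/.X/OX/.X is terminal -1 (O); from ../.O/.X/OX/.. depth 6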